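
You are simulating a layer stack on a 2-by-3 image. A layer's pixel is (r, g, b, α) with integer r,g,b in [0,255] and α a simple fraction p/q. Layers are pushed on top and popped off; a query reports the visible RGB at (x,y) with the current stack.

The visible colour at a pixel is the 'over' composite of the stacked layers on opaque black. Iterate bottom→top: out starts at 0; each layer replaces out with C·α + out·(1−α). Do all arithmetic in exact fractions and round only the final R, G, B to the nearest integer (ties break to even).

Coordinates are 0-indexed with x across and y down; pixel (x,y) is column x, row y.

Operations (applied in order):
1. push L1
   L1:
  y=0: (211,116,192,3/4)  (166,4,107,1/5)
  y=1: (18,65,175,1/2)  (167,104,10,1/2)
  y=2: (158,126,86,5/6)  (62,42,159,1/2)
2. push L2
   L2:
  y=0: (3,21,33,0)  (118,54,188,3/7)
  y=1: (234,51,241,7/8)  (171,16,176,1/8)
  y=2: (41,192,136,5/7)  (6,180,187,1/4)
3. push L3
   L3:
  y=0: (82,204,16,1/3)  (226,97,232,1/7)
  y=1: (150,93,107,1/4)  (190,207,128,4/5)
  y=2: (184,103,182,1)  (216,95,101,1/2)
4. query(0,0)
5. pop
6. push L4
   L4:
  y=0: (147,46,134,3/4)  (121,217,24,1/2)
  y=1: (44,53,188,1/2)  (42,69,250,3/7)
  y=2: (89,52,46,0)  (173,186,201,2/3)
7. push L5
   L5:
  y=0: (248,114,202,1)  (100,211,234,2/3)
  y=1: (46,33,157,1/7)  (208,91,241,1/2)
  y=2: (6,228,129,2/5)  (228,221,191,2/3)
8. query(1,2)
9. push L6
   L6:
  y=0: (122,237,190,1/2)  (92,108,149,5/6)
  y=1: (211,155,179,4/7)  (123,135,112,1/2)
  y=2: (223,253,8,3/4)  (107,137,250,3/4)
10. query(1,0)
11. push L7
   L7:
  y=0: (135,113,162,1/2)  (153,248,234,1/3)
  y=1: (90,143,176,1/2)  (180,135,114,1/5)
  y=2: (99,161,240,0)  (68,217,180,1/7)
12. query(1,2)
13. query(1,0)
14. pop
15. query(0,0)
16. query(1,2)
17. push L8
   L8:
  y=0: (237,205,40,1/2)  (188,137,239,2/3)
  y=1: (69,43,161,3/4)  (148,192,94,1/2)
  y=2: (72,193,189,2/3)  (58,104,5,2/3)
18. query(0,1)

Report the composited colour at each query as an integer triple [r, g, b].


(0,0) stack=L1,L2,L3; from [0,0,0]:
L1 α=3/4: [633/4, 87, 144]
L2 α=0: [633/4, 87, 144]
L3 α=1/3: [797/6, 126, 304/3]
= [133, 126, 101]

(1,2) stack=L1,L2,L4,L5; from [0,0,0]:
after L1 α=1/2: [31, 21, 159/2]
after L2 α=1/4: [99/4, 243/4, 851/8]
after L4 α=2/3: [1483/12, 577/4, 4067/24]
after L5 α=2/3: [6955/36, 2345/12, 13235/72]
→ [193, 195, 184]

at x=1,y=0 over L1,L2,L4,L5,L6:
after L1 α=1/5: [166/5, 4/5, 107/5]
after L2 α=3/7: [2434/35, 118/5, 464/5]
after L4 α=1/2: [6669/70, 1203/10, 292/5]
after L5 α=2/3: [20669/210, 5423/30, 2632/15]
after L6 α=5/6: [117269/1260, 21623/180, 13807/90]
= [93, 120, 153]

(1,2) stack=L1,L2,L4,L5,L6,L7; from [0,0,0]:
L1 α=1/2: [31, 21, 159/2]
L2 α=1/4: [99/4, 243/4, 851/8]
L4 α=2/3: [1483/12, 577/4, 4067/24]
L5 α=2/3: [6955/36, 2345/12, 13235/72]
L6 α=3/4: [18511/144, 7277/48, 67235/288]
L7 α=1/7: [20143/168, 9013/56, 75875/336]
rounded: [120, 161, 226]

at x=1,y=0 over L1,L2,L4,L5,L6,L7:
L1 α=1/5: [166/5, 4/5, 107/5]
L2 α=3/7: [2434/35, 118/5, 464/5]
L4 α=1/2: [6669/70, 1203/10, 292/5]
L5 α=2/3: [20669/210, 5423/30, 2632/15]
L6 α=5/6: [117269/1260, 21623/180, 13807/90]
L7 α=1/3: [213659/1890, 43943/270, 24337/135]
rounded: [113, 163, 180]

query (0,0) [L1,L2,L4,L5,L6] — begin 0,0,0
L1 α=3/4: [633/4, 87, 144]
L2 α=0: [633/4, 87, 144]
L4 α=3/4: [2397/16, 225/4, 273/2]
L5 α=1: [248, 114, 202]
L6 α=1/2: [185, 351/2, 196]
rounded: [185, 176, 196]

(1,2) stack=L1,L2,L4,L5,L6; from [0,0,0]:
+L1 (α=1/2) → [31, 21, 159/2]
+L2 (α=1/4) → [99/4, 243/4, 851/8]
+L4 (α=2/3) → [1483/12, 577/4, 4067/24]
+L5 (α=2/3) → [6955/36, 2345/12, 13235/72]
+L6 (α=3/4) → [18511/144, 7277/48, 67235/288]
→ [129, 152, 233]

(0,1) stack=L1,L2,L4,L5,L6,L8; from [0,0,0]:
+L1 (α=1/2) → [9, 65/2, 175/2]
+L2 (α=7/8) → [1647/8, 779/16, 3549/16]
+L4 (α=1/2) → [1999/16, 1627/32, 6557/32]
+L5 (α=1/7) → [6365/56, 5409/112, 3169/16]
+L6 (α=4/7) → [66359/392, 85667/784, 20963/112]
+L8 (α=3/4) → [147503/1568, 186803/3136, 75059/448]
= [94, 60, 168]


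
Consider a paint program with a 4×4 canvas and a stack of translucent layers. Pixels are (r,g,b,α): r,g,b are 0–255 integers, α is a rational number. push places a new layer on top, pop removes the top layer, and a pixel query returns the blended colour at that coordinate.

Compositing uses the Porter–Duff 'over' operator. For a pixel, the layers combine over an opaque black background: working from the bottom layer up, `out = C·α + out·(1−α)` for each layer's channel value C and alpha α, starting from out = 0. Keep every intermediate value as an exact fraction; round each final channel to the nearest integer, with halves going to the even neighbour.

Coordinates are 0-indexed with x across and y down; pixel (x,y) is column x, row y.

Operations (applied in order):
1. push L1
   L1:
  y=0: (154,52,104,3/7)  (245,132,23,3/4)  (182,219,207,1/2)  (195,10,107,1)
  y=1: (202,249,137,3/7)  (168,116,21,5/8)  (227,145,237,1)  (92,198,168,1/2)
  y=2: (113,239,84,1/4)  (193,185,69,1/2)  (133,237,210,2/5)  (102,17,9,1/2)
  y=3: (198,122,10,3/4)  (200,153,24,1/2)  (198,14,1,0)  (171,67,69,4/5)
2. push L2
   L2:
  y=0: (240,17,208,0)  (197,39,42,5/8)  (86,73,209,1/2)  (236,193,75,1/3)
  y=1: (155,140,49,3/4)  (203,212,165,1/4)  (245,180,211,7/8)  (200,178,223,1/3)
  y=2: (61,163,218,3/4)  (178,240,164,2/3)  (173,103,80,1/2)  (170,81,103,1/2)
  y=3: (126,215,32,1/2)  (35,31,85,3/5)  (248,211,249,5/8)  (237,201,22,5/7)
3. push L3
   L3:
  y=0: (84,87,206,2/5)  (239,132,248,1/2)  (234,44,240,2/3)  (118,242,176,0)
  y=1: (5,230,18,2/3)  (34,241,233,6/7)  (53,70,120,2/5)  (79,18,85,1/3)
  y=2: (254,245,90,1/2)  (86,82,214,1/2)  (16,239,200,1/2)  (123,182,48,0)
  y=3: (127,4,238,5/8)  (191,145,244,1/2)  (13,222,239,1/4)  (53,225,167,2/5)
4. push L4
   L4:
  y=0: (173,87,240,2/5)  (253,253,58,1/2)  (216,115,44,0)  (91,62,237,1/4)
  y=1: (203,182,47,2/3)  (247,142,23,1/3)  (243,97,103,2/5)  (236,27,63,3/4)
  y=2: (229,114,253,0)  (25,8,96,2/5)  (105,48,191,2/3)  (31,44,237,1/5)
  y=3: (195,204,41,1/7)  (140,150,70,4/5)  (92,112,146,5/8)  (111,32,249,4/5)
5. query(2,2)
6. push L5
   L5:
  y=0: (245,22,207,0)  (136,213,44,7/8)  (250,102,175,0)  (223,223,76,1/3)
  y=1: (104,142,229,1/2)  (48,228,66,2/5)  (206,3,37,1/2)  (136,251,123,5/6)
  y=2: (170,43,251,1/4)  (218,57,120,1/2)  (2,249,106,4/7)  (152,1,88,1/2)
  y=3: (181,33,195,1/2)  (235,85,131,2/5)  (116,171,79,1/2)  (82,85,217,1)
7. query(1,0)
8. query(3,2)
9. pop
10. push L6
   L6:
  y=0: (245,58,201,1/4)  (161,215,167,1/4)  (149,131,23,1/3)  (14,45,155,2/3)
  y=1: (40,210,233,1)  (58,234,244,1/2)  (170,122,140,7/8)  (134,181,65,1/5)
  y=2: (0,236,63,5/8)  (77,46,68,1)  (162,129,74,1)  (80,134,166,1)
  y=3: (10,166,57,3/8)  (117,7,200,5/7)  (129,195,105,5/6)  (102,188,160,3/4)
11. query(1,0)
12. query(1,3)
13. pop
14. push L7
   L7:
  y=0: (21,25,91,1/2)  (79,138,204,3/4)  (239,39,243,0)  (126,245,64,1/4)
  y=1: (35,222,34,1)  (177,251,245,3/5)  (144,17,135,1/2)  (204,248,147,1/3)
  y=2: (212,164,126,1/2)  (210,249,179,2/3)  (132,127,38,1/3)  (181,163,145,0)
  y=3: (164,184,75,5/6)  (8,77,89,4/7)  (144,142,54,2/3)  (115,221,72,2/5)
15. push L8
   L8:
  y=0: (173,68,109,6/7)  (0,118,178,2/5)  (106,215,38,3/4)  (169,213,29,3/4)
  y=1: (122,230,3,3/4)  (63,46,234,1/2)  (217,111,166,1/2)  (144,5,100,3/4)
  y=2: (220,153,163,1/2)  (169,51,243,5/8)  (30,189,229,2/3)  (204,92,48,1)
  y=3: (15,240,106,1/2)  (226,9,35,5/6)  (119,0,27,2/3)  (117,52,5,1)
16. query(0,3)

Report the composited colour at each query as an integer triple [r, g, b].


(2,2) stack=L1,L2,L3,L4; from [0,0,0]:
L1 α=2/5: [266/5, 474/5, 84]
L2 α=1/2: [1131/10, 989/10, 82]
L3 α=1/2: [1291/20, 3379/20, 141]
L4 α=2/3: [5491/60, 5299/60, 523/3]
rounded: [92, 88, 174]

(1,0) stack=L1,L2,L3,L4,L5; from [0,0,0]:
after L1 α=3/4: [735/4, 99, 69/4]
after L2 α=5/8: [6145/32, 123/2, 1047/32]
after L3 α=1/2: [13793/64, 387/4, 8983/64]
after L4 α=1/2: [29985/128, 1399/8, 12695/128]
after L5 α=7/8: [151841/1024, 13327/64, 52119/1024]
= [148, 208, 51]

(3,2) stack=L1,L2,L3,L4,L5; from [0,0,0]:
+L1 (α=1/2) → [51, 17/2, 9/2]
+L2 (α=1/2) → [221/2, 179/4, 215/4]
+L3 (α=0) → [221/2, 179/4, 215/4]
+L4 (α=1/5) → [473/5, 223/5, 452/5]
+L5 (α=1/2) → [1233/10, 114/5, 446/5]
= [123, 23, 89]

(1,0) stack=L1,L2,L3,L4,L6; from [0,0,0]:
+L1 (α=3/4) → [735/4, 99, 69/4]
+L2 (α=5/8) → [6145/32, 123/2, 1047/32]
+L3 (α=1/2) → [13793/64, 387/4, 8983/64]
+L4 (α=1/2) → [29985/128, 1399/8, 12695/128]
+L6 (α=1/4) → [110563/512, 5917/32, 59461/512]
→ [216, 185, 116]

query (1,3) [L1,L2,L3,L4,L6] — begin 0,0,0
after L1 α=1/2: [100, 153/2, 12]
after L2 α=3/5: [61, 246/5, 279/5]
after L3 α=1/2: [126, 971/10, 1499/10]
after L4 α=4/5: [686/5, 6971/50, 4299/50]
after L6 α=5/7: [4297/35, 7846/175, 29299/175]
→ [123, 45, 167]

(0,3) stack=L1,L2,L3,L4,L7,L8; from [0,0,0]:
+L1 (α=3/4) → [297/2, 183/2, 15/2]
+L2 (α=1/2) → [549/4, 613/4, 79/4]
+L3 (α=5/8) → [4187/32, 1919/32, 4997/32]
+L4 (α=1/7) → [15681/112, 9021/112, 15647/112]
+L7 (α=5/6) → [107521/672, 112061/672, 57647/672]
+L8 (α=1/2) → [117601/1344, 273341/1344, 128879/1344]
rounded: [88, 203, 96]


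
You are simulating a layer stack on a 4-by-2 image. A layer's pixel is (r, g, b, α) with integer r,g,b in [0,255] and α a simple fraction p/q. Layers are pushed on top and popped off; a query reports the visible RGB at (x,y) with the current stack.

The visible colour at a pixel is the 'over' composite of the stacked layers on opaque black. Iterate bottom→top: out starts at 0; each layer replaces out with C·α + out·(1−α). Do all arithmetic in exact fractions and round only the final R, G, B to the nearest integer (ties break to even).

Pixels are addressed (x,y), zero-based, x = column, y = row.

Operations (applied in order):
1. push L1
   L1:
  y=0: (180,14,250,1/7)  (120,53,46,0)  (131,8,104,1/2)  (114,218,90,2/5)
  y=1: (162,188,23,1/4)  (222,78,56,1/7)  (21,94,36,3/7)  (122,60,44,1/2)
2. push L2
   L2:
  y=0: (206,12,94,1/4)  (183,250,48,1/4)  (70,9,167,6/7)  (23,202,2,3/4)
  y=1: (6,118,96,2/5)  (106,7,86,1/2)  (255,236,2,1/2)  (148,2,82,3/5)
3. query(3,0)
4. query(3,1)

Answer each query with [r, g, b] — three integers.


(3,0) stack=L1,L2; from [0,0,0]:
+L1 (α=2/5) → [228/5, 436/5, 36]
+L2 (α=3/4) → [573/20, 1733/10, 21/2]
rounded: [29, 173, 10]

(3,1) stack=L1,L2; from [0,0,0]:
L1 α=1/2: [61, 30, 22]
L2 α=3/5: [566/5, 66/5, 58]
= [113, 13, 58]


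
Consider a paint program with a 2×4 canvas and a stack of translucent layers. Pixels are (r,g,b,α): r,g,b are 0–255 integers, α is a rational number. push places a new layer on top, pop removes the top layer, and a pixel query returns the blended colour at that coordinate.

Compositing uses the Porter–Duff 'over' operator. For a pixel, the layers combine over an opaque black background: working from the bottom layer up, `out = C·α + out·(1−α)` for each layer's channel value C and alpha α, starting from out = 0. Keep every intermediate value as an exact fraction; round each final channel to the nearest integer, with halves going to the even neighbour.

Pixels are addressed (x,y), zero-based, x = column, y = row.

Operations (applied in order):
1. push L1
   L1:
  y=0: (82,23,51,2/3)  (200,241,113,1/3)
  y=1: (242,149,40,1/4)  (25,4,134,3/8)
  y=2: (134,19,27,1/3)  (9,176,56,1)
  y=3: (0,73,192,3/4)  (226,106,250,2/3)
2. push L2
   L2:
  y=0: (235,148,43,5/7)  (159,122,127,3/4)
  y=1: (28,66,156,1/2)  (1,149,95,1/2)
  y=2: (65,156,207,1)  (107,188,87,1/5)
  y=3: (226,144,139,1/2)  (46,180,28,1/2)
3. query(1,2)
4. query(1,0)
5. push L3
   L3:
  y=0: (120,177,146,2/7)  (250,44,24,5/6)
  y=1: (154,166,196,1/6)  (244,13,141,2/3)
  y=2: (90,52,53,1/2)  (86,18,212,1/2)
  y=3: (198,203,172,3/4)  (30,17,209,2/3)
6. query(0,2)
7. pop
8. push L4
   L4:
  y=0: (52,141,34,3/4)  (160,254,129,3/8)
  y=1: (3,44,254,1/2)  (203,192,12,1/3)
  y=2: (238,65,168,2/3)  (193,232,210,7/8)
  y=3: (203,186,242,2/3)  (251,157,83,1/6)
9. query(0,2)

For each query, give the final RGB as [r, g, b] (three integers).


at x=1,y=2 over L1,L2:
L1 α=1: [9, 176, 56]
L2 α=1/5: [143/5, 892/5, 311/5]
= [29, 178, 62]

(1,0) stack=L1,L2; from [0,0,0]:
after L1 α=1/3: [200/3, 241/3, 113/3]
after L2 α=3/4: [1631/12, 1339/12, 314/3]
rounded: [136, 112, 105]

at x=0,y=2 over L1,L2,L3:
L1 α=1/3: [134/3, 19/3, 9]
L2 α=1: [65, 156, 207]
L3 α=1/2: [155/2, 104, 130]
= [78, 104, 130]

query (0,2) [L1,L2,L4] — begin 0,0,0
after L1 α=1/3: [134/3, 19/3, 9]
after L2 α=1: [65, 156, 207]
after L4 α=2/3: [541/3, 286/3, 181]
→ [180, 95, 181]


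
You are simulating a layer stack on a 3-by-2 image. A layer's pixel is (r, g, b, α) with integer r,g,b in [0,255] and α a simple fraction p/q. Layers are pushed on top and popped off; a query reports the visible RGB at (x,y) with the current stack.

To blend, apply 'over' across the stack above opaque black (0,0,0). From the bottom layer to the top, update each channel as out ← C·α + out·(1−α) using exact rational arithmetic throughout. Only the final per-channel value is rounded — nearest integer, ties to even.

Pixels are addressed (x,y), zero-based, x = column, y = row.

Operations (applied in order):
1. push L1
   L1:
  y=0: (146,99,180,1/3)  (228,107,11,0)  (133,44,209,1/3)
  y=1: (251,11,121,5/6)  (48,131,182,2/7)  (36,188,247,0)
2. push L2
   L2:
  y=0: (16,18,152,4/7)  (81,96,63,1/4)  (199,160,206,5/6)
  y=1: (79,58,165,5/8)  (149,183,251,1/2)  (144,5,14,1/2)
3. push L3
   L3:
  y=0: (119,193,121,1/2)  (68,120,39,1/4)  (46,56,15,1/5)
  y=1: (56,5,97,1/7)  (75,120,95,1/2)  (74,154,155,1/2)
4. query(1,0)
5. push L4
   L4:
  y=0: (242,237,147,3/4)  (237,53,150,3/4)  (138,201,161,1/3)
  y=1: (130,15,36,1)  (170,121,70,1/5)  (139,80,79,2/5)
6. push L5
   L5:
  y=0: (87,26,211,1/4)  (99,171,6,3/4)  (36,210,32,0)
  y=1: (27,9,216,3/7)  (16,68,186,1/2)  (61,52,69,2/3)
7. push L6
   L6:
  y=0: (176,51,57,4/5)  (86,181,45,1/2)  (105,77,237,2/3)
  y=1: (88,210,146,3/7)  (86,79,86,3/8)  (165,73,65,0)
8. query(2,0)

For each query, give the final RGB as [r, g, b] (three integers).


query (1,0) [L1,L2,L3] — begin 0,0,0
after L1 α=0: [0, 0, 0]
after L2 α=1/4: [81/4, 24, 63/4]
after L3 α=1/4: [515/16, 48, 345/16]
= [32, 48, 22]

at x=2,y=0 over L1,L2,L3,L4,L5,L6:
after L1 α=1/3: [133/3, 44/3, 209/3]
after L2 α=5/6: [1559/9, 1222/9, 3299/18]
after L3 α=1/5: [1330/9, 5392/45, 6733/45]
after L4 α=1/3: [3902/27, 19829/135, 20711/135]
after L5 α=0: [3902/27, 19829/135, 20711/135]
after L6 α=2/3: [9572/81, 40619/405, 84701/405]
→ [118, 100, 209]


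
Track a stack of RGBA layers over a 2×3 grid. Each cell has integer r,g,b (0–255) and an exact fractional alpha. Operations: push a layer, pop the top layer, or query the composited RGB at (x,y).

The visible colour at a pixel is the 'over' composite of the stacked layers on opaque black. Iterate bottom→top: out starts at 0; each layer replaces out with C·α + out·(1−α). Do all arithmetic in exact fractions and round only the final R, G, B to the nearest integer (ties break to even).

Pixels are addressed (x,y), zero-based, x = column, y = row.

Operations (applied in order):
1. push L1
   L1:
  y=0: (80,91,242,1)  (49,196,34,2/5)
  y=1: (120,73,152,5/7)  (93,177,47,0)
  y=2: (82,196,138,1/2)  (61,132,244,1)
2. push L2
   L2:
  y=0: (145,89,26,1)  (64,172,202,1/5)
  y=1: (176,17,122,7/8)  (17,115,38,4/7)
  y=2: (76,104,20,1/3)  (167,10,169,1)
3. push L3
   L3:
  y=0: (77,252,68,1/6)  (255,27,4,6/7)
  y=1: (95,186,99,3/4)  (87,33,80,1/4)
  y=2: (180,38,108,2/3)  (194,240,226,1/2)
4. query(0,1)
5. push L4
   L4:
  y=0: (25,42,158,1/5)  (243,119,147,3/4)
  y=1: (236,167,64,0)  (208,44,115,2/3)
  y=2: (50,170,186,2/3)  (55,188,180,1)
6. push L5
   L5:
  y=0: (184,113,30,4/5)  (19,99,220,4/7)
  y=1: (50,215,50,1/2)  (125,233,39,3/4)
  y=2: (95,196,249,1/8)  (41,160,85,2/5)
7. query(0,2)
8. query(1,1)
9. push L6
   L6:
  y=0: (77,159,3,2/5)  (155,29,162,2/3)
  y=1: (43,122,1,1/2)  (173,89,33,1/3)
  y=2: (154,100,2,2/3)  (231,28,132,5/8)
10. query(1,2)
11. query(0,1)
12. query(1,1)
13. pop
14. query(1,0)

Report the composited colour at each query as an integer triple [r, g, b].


query (0,1) [L1,L2,L3] — begin 0,0,0
after L1 α=5/7: [600/7, 365/7, 760/7]
after L2 α=7/8: [1153/7, 599/28, 3369/28]
after L3 α=3/4: [787/7, 16223/112, 11685/112]
→ [112, 145, 104]

query (0,2) [L1,L2,L3,L4,L5] — begin 0,0,0
+L1 (α=1/2) → [41, 98, 69]
+L2 (α=1/3) → [158/3, 100, 158/3]
+L3 (α=2/3) → [1238/9, 176/3, 806/9]
+L4 (α=2/3) → [2138/27, 1196/9, 4154/27]
+L5 (α=1/8) → [17531/216, 1267/9, 35801/216]
= [81, 141, 166]

query (1,1) [L1,L2,L3,L4,L5] — begin 0,0,0
L1 α=0: [0, 0, 0]
L2 α=4/7: [68/7, 460/7, 152/7]
L3 α=1/4: [813/28, 1611/28, 254/7]
L4 α=2/3: [12461/84, 4075/84, 1864/21]
L5 α=3/4: [43961/336, 62791/336, 4321/84]
= [131, 187, 51]

at x=1,y=2 over L1,L2,L3,L4,L5,L6:
L1 α=1: [61, 132, 244]
L2 α=1: [167, 10, 169]
L3 α=1/2: [361/2, 125, 395/2]
L4 α=1: [55, 188, 180]
L5 α=2/5: [247/5, 884/5, 142]
L6 α=5/8: [1629/10, 419/5, 543/4]
→ [163, 84, 136]

query (0,1) [L1,L2,L3,L4,L5,L6] — begin 0,0,0
+L1 (α=5/7) → [600/7, 365/7, 760/7]
+L2 (α=7/8) → [1153/7, 599/28, 3369/28]
+L3 (α=3/4) → [787/7, 16223/112, 11685/112]
+L4 (α=0) → [787/7, 16223/112, 11685/112]
+L5 (α=1/2) → [1137/14, 40303/224, 17285/224]
+L6 (α=1/2) → [1739/28, 67631/448, 17509/448]
rounded: [62, 151, 39]

(1,1) stack=L1,L2,L3,L4,L5,L6; from [0,0,0]:
after L1 α=0: [0, 0, 0]
after L2 α=4/7: [68/7, 460/7, 152/7]
after L3 α=1/4: [813/28, 1611/28, 254/7]
after L4 α=2/3: [12461/84, 4075/84, 1864/21]
after L5 α=3/4: [43961/336, 62791/336, 4321/84]
after L6 α=1/3: [73025/504, 77743/504, 5707/126]
= [145, 154, 45]

query (1,0) [L1,L2,L3,L4,L5] — begin 0,0,0
L1 α=2/5: [98/5, 392/5, 68/5]
L2 α=1/5: [712/25, 2428/25, 1282/25]
L3 α=6/7: [5566/25, 6478/175, 1882/175]
L4 α=3/4: [23791/100, 68953/700, 79057/700]
L5 α=4/7: [78973/700, 484059/4900, 853171/4900]
→ [113, 99, 174]


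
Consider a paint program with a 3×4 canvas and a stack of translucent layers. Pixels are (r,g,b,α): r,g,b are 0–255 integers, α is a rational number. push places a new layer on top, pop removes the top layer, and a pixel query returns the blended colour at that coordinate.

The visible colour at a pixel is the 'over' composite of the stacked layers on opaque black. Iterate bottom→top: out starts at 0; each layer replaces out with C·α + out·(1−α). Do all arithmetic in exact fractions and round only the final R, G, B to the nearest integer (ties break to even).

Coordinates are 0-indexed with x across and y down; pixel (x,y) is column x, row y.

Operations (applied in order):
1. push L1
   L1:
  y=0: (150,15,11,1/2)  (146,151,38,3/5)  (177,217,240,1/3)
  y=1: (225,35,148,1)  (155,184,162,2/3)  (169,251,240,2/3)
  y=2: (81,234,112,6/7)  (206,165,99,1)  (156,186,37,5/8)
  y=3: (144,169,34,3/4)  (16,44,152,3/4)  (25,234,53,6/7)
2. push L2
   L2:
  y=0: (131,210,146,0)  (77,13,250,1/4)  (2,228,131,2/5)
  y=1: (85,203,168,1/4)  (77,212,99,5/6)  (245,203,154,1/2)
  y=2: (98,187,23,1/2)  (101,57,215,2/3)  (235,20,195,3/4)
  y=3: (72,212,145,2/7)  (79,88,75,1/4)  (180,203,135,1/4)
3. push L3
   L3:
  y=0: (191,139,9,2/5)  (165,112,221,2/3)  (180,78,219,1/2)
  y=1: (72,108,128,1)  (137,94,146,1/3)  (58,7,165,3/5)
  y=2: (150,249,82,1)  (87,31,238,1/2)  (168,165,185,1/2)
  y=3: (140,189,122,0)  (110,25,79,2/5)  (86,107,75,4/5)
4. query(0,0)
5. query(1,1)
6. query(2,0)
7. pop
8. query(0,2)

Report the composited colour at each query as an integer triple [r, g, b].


(0,0) stack=L1,L2,L3; from [0,0,0]:
+L1 (α=1/2) → [75, 15/2, 11/2]
+L2 (α=0) → [75, 15/2, 11/2]
+L3 (α=2/5) → [607/5, 601/10, 69/10]
→ [121, 60, 7]

(1,1) stack=L1,L2,L3; from [0,0,0]:
L1 α=2/3: [310/3, 368/3, 108]
L2 α=5/6: [1465/18, 1774/9, 201/2]
L3 α=1/3: [2698/27, 4394/27, 347/3]
→ [100, 163, 116]

(2,0) stack=L1,L2,L3; from [0,0,0]:
L1 α=1/3: [59, 217/3, 80]
L2 α=2/5: [181/5, 673/5, 502/5]
L3 α=1/2: [1081/10, 1063/10, 1597/10]
→ [108, 106, 160]

query (0,2) [L1,L2] — begin 0,0,0
L1 α=6/7: [486/7, 1404/7, 96]
L2 α=1/2: [586/7, 2713/14, 119/2]
rounded: [84, 194, 60]


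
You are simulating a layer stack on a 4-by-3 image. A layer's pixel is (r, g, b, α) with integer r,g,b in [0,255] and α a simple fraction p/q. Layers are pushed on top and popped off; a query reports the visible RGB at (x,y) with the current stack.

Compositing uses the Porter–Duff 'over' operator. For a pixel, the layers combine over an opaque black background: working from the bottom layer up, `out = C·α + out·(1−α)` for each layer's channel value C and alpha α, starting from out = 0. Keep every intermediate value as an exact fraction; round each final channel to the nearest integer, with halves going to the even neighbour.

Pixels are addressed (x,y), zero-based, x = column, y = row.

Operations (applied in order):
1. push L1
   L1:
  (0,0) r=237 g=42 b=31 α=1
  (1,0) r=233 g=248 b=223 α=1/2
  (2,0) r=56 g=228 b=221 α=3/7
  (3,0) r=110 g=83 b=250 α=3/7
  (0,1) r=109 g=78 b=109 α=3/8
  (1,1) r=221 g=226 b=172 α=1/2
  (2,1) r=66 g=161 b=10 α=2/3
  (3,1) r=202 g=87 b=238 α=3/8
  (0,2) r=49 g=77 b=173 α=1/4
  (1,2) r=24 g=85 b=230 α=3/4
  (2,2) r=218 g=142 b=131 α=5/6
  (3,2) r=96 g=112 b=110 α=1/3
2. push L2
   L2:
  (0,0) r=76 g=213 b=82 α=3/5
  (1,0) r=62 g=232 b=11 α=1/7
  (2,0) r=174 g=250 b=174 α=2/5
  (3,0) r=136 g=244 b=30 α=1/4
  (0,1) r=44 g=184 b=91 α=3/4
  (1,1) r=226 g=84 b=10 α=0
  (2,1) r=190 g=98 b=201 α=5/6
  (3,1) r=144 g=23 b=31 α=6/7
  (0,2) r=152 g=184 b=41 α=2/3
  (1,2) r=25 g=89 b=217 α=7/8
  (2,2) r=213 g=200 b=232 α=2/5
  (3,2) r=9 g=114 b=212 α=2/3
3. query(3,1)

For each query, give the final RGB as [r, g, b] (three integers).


(3,1) stack=L1,L2; from [0,0,0]:
+L1 (α=3/8) → [303/4, 261/8, 357/4]
+L2 (α=6/7) → [537/4, 195/8, 1101/28]
= [134, 24, 39]


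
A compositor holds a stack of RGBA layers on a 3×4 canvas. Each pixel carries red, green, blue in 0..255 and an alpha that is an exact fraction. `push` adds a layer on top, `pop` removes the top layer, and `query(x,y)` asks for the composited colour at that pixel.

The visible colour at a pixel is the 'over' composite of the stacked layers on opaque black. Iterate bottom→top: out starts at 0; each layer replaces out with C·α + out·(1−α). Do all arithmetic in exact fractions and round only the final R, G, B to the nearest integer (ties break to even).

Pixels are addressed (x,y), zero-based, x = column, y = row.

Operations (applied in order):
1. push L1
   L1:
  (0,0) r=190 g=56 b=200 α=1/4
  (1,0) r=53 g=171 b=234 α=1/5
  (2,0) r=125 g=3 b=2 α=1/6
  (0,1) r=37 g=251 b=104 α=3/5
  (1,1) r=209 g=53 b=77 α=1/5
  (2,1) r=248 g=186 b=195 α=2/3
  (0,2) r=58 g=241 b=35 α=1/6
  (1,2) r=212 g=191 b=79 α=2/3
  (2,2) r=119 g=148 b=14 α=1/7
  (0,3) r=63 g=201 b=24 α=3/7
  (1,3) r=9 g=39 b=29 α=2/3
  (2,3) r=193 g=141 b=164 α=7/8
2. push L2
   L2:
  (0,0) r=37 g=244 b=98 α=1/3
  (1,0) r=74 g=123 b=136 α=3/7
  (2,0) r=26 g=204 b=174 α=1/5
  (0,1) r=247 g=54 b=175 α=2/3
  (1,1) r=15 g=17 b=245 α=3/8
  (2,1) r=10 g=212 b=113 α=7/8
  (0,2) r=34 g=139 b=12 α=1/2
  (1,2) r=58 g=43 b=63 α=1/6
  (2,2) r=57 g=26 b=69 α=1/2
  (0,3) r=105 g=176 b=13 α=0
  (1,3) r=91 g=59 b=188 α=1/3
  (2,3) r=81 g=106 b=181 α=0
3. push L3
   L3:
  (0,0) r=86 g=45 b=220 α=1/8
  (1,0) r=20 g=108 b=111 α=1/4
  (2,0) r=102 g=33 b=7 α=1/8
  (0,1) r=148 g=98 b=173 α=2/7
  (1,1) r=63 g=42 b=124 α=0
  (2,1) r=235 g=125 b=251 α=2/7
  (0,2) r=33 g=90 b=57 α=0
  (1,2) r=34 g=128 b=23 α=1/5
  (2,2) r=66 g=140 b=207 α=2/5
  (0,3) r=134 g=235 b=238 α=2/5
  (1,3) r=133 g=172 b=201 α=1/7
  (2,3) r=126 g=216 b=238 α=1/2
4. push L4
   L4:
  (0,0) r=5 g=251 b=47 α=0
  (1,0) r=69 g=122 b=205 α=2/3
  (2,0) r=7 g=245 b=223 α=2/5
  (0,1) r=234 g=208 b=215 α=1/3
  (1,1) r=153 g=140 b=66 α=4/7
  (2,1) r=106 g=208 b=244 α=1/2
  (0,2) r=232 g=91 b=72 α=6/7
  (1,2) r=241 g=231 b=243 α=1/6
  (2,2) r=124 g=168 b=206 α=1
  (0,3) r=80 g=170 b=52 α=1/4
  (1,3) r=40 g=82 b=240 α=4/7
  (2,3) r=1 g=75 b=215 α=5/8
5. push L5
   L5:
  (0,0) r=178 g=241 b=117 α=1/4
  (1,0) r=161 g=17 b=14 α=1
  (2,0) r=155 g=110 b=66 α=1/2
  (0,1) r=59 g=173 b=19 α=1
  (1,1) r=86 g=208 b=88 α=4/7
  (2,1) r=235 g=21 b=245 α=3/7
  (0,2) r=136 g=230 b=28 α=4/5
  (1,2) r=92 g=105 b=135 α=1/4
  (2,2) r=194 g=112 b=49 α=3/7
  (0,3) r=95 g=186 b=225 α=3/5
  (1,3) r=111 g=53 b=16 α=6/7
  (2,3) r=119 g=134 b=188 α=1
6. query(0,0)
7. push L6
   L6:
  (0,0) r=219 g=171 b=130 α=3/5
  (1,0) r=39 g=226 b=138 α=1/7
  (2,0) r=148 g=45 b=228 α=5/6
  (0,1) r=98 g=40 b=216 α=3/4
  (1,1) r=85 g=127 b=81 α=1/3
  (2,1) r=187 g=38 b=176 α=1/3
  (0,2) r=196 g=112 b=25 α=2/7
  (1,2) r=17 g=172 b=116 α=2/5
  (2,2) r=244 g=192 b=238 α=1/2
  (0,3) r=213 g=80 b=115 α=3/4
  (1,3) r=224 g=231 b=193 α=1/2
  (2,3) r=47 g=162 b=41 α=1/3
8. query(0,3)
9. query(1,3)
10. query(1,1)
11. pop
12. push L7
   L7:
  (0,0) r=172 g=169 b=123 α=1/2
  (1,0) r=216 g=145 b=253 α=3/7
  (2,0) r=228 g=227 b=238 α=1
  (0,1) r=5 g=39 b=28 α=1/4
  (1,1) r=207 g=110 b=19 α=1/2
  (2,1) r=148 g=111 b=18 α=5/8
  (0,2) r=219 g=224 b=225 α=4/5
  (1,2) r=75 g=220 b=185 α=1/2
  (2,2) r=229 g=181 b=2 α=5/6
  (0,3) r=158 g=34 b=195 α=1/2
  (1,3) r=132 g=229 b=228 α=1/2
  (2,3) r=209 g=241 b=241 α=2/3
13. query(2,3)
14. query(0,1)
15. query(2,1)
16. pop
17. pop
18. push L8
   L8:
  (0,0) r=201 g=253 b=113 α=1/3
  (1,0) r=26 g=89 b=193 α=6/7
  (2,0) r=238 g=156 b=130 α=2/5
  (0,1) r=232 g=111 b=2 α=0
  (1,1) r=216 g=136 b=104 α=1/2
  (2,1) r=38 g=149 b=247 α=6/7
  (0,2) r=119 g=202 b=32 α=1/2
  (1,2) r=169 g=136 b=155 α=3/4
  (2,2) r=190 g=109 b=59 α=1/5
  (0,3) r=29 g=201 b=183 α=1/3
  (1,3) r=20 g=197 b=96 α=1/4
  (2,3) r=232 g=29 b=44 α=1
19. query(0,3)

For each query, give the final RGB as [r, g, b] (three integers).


query (0,0) [L1,L2,L3,L4,L5] — begin 0,0,0
after L1 α=1/4: [95/2, 14, 50]
after L2 α=1/3: [44, 272/3, 66]
after L3 α=1/8: [197/4, 2039/24, 341/4]
after L4 α=0: [197/4, 2039/24, 341/4]
after L5 α=1/4: [1303/16, 3967/32, 1491/16]
rounded: [81, 124, 93]

(0,3) stack=L1,L2,L3,L4,L5,L6; from [0,0,0]:
L1 α=3/7: [27, 603/7, 72/7]
L2 α=0: [27, 603/7, 72/7]
L3 α=2/5: [349/5, 5099/35, 3548/35]
L4 α=1/4: [1447/20, 21247/140, 3116/35]
L5 α=3/5: [4297/50, 60307/350, 29857/175]
L6 α=3/4: [36247/200, 144307/1400, 22558/175]
rounded: [181, 103, 129]

(1,3) stack=L1,L2,L3,L4,L5,L6; from [0,0,0]:
L1 α=2/3: [6, 26, 58/3]
L2 α=1/3: [103/3, 37, 680/9]
L3 α=1/7: [339/7, 394/7, 1963/21]
L4 α=4/7: [2137/49, 3478/49, 8683/49]
L5 α=6/7: [34771/343, 19060/343, 13387/343]
L6 α=1/2: [111603/686, 98293/686, 39793/343]
→ [163, 143, 116]

at x=1,y=1 over L1,L2,L3,L4,L5,L6:
after L1 α=1/5: [209/5, 53/5, 77/5]
after L2 α=3/8: [127/4, 13, 203/2]
after L3 α=0: [127/4, 13, 203/2]
after L4 α=4/7: [2829/28, 599/7, 1137/14]
after L5 α=4/7: [18119/196, 7621/49, 8339/98]
after L6 α=1/3: [26449/294, 7155/49, 12308/147]
= [90, 146, 84]

(2,3) stack=L1,L2,L3,L4,L5,L7; from [0,0,0]:
+L1 (α=7/8) → [1351/8, 987/8, 287/2]
+L2 (α=0) → [1351/8, 987/8, 287/2]
+L3 (α=1/2) → [2359/16, 2715/16, 763/4]
+L4 (α=5/8) → [7157/128, 14145/128, 6589/32]
+L5 (α=1) → [119, 134, 188]
+L7 (α=2/3) → [179, 616/3, 670/3]
→ [179, 205, 223]

query (0,1) [L1,L2,L3,L4,L5,L7] — begin 0,0,0
L1 α=3/5: [111/5, 753/5, 312/5]
L2 α=2/3: [2581/15, 431/5, 2062/15]
L3 α=2/7: [3469/21, 627/7, 3100/21]
L4 α=1/3: [11852/63, 2710/21, 10715/63]
L5 α=1: [59, 173, 19]
L7 α=1/4: [91/2, 279/2, 85/4]
= [46, 140, 21]

query (2,1) [L1,L2,L3,L4,L5,L7] — begin 0,0,0
L1 α=2/3: [496/3, 124, 130]
L2 α=7/8: [353/12, 201, 921/8]
L3 α=2/7: [7405/84, 1255/7, 8621/56]
L4 α=1/2: [16309/168, 2711/14, 22285/112]
L5 α=3/7: [45919/294, 5863/49, 42865/196]
L7 α=5/8: [118439/784, 5598/49, 146235/1568]
= [151, 114, 93]

at x=0,y=3 over L1,L2,L3,L4,L8:
L1 α=3/7: [27, 603/7, 72/7]
L2 α=0: [27, 603/7, 72/7]
L3 α=2/5: [349/5, 5099/35, 3548/35]
L4 α=1/4: [1447/20, 21247/140, 3116/35]
L8 α=1/3: [579/10, 35317/210, 12637/105]
= [58, 168, 120]


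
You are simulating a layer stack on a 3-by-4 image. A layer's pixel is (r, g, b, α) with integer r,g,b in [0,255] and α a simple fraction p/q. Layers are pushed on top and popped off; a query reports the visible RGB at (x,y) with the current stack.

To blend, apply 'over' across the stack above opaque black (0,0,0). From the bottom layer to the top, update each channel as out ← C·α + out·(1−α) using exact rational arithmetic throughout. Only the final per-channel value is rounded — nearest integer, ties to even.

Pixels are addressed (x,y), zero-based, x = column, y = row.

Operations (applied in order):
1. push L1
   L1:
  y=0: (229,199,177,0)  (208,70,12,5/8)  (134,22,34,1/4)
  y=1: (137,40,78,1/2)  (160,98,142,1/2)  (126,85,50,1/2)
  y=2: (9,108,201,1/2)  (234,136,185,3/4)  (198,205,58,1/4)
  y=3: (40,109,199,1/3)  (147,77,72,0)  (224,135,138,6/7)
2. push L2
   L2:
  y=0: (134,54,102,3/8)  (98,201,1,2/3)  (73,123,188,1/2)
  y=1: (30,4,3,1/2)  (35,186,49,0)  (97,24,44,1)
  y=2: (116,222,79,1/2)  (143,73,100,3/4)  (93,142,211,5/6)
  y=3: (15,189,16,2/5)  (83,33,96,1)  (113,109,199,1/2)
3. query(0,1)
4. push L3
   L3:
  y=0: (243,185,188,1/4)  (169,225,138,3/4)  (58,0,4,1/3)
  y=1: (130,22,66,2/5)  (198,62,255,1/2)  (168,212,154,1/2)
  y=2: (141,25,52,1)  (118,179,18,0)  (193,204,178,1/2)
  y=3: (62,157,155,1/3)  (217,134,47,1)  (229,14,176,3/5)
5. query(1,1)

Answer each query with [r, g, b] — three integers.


(0,1) stack=L1,L2; from [0,0,0]:
+L1 (α=1/2) → [137/2, 20, 39]
+L2 (α=1/2) → [197/4, 12, 21]
= [49, 12, 21]

(1,1) stack=L1,L2,L3; from [0,0,0]:
L1 α=1/2: [80, 49, 71]
L2 α=0: [80, 49, 71]
L3 α=1/2: [139, 111/2, 163]
→ [139, 56, 163]


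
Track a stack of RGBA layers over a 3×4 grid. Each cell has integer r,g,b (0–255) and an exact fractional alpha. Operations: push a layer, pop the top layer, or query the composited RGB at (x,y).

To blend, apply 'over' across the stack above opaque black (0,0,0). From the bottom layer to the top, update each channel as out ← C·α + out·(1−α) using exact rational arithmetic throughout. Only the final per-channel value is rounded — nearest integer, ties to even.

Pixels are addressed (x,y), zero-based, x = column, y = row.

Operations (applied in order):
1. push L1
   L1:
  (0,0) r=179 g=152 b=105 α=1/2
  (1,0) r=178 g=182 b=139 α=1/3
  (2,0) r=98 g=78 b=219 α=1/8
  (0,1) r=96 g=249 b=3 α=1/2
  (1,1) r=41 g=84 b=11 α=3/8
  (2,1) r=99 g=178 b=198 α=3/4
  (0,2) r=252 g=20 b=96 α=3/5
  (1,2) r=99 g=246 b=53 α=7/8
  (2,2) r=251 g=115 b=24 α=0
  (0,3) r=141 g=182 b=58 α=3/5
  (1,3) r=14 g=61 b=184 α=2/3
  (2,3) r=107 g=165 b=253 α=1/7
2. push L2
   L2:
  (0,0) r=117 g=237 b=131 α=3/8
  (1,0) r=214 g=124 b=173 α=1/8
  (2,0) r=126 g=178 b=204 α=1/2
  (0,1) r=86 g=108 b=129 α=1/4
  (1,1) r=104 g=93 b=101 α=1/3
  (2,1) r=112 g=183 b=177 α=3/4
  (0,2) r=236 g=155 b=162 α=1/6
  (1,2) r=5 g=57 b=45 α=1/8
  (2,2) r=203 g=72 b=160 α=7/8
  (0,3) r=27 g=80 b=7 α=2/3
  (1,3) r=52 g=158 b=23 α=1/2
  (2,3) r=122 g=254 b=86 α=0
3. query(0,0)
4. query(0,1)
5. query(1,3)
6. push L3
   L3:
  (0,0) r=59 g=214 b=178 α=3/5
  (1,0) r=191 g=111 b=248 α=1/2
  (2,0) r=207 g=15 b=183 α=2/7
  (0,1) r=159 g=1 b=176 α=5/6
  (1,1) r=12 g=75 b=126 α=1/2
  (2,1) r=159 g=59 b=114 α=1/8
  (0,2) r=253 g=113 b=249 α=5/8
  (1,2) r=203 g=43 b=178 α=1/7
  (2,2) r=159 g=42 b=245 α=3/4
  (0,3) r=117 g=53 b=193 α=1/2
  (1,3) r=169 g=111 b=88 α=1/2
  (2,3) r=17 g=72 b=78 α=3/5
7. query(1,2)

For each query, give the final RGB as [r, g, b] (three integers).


(0,0) stack=L1,L2; from [0,0,0]:
after L1 α=1/2: [179/2, 76, 105/2]
after L2 α=3/8: [1597/16, 1091/8, 1311/16]
→ [100, 136, 82]

query (0,1) [L1,L2] — begin 0,0,0
L1 α=1/2: [48, 249/2, 3/2]
L2 α=1/4: [115/2, 963/8, 267/8]
rounded: [58, 120, 33]

at x=1,y=3 over L1,L2:
after L1 α=2/3: [28/3, 122/3, 368/3]
after L2 α=1/2: [92/3, 298/3, 437/6]
rounded: [31, 99, 73]

at x=1,y=2 over L1,L2,L3:
L1 α=7/8: [693/8, 861/4, 371/8]
L2 α=1/8: [4891/64, 6255/32, 2957/64]
L3 α=1/7: [21169/224, 2779/16, 2081/32]
= [95, 174, 65]


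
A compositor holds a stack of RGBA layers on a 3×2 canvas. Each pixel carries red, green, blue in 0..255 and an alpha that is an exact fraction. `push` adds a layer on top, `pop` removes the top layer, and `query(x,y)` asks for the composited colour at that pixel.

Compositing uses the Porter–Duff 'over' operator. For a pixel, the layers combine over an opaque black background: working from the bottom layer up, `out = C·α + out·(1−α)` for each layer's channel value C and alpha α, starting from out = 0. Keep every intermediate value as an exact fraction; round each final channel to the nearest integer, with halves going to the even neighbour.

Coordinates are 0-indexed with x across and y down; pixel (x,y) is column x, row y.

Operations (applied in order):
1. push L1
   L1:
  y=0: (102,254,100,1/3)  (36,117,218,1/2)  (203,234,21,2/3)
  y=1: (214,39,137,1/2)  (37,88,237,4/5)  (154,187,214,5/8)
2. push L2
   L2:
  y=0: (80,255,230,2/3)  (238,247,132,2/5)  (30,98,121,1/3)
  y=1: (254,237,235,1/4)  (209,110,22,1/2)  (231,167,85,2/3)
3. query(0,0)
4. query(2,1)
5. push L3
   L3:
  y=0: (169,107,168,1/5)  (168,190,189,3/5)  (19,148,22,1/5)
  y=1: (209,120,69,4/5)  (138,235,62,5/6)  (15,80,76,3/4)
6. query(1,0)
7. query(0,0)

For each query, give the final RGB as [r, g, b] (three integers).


query (0,0) [L1,L2] — begin 0,0,0
L1 α=1/3: [34, 254/3, 100/3]
L2 α=2/3: [194/3, 1784/9, 1480/9]
→ [65, 198, 164]

(2,1) stack=L1,L2; from [0,0,0]:
L1 α=5/8: [385/4, 935/8, 535/4]
L2 α=2/3: [2233/12, 3607/24, 405/4]
= [186, 150, 101]

(1,0) stack=L1,L2,L3; from [0,0,0]:
+L1 (α=1/2) → [18, 117/2, 109]
+L2 (α=2/5) → [106, 1339/10, 591/5]
+L3 (α=3/5) → [716/5, 4189/25, 4017/25]
→ [143, 168, 161]

query (0,0) [L1,L2,L3] — begin 0,0,0
+L1 (α=1/3) → [34, 254/3, 100/3]
+L2 (α=2/3) → [194/3, 1784/9, 1480/9]
+L3 (α=1/5) → [1283/15, 8099/45, 7432/45]
= [86, 180, 165]


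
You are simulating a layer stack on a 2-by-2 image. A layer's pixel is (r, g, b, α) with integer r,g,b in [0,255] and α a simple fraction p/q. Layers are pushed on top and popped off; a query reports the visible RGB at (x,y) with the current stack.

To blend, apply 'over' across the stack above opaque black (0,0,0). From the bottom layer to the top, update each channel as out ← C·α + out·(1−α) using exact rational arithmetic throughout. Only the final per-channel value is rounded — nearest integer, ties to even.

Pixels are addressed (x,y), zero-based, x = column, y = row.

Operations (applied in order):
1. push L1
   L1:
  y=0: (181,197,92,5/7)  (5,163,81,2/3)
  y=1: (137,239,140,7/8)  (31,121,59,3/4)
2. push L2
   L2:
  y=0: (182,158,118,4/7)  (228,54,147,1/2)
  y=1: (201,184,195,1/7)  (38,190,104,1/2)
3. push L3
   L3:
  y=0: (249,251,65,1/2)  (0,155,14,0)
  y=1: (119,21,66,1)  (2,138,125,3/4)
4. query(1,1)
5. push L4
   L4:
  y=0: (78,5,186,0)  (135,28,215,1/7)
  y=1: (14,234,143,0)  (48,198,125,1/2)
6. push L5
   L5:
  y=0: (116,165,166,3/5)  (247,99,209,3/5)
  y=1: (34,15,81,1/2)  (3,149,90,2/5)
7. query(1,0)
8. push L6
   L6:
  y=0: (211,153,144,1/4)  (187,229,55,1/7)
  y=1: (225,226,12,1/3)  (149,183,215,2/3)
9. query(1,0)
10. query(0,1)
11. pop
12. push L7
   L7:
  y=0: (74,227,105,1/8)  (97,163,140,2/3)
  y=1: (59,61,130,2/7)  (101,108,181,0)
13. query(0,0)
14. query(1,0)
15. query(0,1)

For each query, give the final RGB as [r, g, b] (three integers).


(1,1) stack=L1,L2,L3; from [0,0,0]:
L1 α=3/4: [93/4, 363/4, 177/4]
L2 α=1/2: [245/8, 1123/8, 593/8]
L3 α=3/4: [293/32, 4435/32, 3593/32]
rounded: [9, 139, 112]

query (1,0) [L1,L2,L3,L4,L5] — begin 0,0,0
after L1 α=2/3: [10/3, 326/3, 54]
after L2 α=1/2: [347/3, 244/3, 201/2]
after L3 α=0: [347/3, 244/3, 201/2]
after L4 α=1/7: [829/7, 516/7, 818/7]
after L5 α=3/5: [1369/7, 3111/35, 1205/7]
= [196, 89, 172]

(1,0) stack=L1,L2,L3,L4,L5,L6; from [0,0,0]:
L1 α=2/3: [10/3, 326/3, 54]
L2 α=1/2: [347/3, 244/3, 201/2]
L3 α=0: [347/3, 244/3, 201/2]
L4 α=1/7: [829/7, 516/7, 818/7]
L5 α=3/5: [1369/7, 3111/35, 1205/7]
L6 α=1/7: [9523/49, 26681/245, 7615/49]
→ [194, 109, 155]

query (0,1) [L1,L2,L3,L4,L5,L6] — begin 0,0,0
L1 α=7/8: [959/8, 1673/8, 245/2]
L2 α=1/7: [3681/28, 5755/28, 930/7]
L3 α=1: [119, 21, 66]
L4 α=0: [119, 21, 66]
L5 α=1/2: [153/2, 18, 147/2]
L6 α=1/3: [126, 262/3, 53]
rounded: [126, 87, 53]

(0,0) stack=L1,L2,L3,L4,L5,L7; from [0,0,0]:
+L1 (α=5/7) → [905/7, 985/7, 460/7]
+L2 (α=4/7) → [7811/49, 7379/49, 4684/49]
+L3 (α=1/2) → [10006/49, 9839/49, 7869/98]
+L4 (α=0) → [10006/49, 9839/49, 7869/98]
+L5 (α=3/5) → [37064/245, 43933/245, 32271/245]
+L7 (α=1/8) → [19827/140, 25939/140, 17973/140]
rounded: [142, 185, 128]

at x=1,y=0 over L1,L2,L3,L4,L5,L7:
+L1 (α=2/3) → [10/3, 326/3, 54]
+L2 (α=1/2) → [347/3, 244/3, 201/2]
+L3 (α=0) → [347/3, 244/3, 201/2]
+L4 (α=1/7) → [829/7, 516/7, 818/7]
+L5 (α=3/5) → [1369/7, 3111/35, 1205/7]
+L7 (α=2/3) → [909/7, 14521/105, 1055/7]
→ [130, 138, 151]

query (0,1) [L1,L2,L3,L4,L5,L7] — begin 0,0,0
after L1 α=7/8: [959/8, 1673/8, 245/2]
after L2 α=1/7: [3681/28, 5755/28, 930/7]
after L3 α=1: [119, 21, 66]
after L4 α=0: [119, 21, 66]
after L5 α=1/2: [153/2, 18, 147/2]
after L7 α=2/7: [143/2, 212/7, 1255/14]
rounded: [72, 30, 90]


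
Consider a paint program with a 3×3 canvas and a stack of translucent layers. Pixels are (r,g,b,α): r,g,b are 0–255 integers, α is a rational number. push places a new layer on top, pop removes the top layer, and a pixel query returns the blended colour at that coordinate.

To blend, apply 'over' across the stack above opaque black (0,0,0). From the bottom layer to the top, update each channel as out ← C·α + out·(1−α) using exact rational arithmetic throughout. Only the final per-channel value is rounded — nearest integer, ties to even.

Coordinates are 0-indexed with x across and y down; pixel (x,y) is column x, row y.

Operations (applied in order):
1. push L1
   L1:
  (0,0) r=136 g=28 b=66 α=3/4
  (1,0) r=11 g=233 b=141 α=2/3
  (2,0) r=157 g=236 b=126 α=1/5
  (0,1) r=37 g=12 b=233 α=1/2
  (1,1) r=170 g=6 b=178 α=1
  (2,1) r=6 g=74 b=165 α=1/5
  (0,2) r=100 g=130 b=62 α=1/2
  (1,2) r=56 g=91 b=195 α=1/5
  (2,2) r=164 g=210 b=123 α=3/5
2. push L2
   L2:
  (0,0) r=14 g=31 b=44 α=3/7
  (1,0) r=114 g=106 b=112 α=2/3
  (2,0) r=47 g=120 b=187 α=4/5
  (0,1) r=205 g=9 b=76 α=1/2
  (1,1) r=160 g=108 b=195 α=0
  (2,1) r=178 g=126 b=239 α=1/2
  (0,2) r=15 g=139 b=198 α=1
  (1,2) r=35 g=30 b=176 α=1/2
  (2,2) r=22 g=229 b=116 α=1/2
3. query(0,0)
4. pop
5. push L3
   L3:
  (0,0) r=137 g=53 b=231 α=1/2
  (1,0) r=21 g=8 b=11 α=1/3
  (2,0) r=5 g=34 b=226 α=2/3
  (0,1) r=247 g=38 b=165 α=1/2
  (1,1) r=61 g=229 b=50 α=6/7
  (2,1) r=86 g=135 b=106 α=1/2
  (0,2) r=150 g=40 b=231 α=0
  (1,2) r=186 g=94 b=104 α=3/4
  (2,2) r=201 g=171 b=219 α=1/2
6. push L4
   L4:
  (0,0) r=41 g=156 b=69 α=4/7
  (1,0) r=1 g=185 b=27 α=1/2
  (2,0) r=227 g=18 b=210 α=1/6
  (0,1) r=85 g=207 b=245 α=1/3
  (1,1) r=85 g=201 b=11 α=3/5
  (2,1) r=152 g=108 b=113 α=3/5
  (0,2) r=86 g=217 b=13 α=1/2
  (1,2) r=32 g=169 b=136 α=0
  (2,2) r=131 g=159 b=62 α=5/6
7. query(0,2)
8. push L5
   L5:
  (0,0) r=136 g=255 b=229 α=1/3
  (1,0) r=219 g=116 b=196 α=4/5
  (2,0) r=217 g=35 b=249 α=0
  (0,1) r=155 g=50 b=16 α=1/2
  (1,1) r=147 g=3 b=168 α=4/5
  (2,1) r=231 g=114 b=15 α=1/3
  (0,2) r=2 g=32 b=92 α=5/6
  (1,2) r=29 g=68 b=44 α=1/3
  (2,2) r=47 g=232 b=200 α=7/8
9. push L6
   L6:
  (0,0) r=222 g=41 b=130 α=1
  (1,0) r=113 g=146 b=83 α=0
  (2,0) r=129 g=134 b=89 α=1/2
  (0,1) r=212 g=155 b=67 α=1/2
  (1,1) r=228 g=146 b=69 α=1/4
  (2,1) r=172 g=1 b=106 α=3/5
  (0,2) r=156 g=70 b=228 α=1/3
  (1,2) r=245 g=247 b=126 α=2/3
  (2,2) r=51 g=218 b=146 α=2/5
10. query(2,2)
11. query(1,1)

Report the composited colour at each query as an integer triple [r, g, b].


query (0,0) [L1,L2] — begin 0,0,0
L1 α=3/4: [102, 21, 99/2]
L2 α=3/7: [450/7, 177/7, 330/7]
rounded: [64, 25, 47]

(0,2) stack=L1,L3,L4; from [0,0,0]:
after L1 α=1/2: [50, 65, 31]
after L3 α=0: [50, 65, 31]
after L4 α=1/2: [68, 141, 22]
rounded: [68, 141, 22]

(2,2) stack=L1,L3,L4,L5,L6; from [0,0,0]:
after L1 α=3/5: [492/5, 126, 369/5]
after L3 α=1/2: [1497/10, 297/2, 732/5]
after L4 α=5/6: [8047/60, 629/4, 1141/15]
after L5 α=7/8: [27787/480, 7125/32, 22141/120]
after L6 α=2/5: [44107/800, 35327/160, 33821/200]
= [55, 221, 169]

query (1,1) [L1,L3,L4,L5,L6] — begin 0,0,0
L1 α=1: [170, 6, 178]
L3 α=6/7: [536/7, 1380/7, 478/7]
L4 α=3/5: [2857/35, 6981/35, 1187/35]
L5 α=4/5: [23437/175, 7401/175, 24707/175]
L6 α=1/4: [110211/700, 47753/700, 21549/175]
rounded: [157, 68, 123]
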